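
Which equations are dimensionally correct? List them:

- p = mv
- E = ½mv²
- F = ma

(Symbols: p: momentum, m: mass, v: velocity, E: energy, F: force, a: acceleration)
Dimensionally correct: p = mv, E = ½mv², F = ma
Dimensionally incorrect: none
Ordered (correct first, then incorrect): p = mv, E = ½mv², F = ma

- p = mv: LHS [L M T^-1], RHS [L M T^-1] → correct ✓
- E = ½mv²: LHS [L^2 M T^-2], RHS [L^2 M T^-2] → correct ✓
- F = ma: LHS [L M T^-2], RHS [L M T^-2] → correct ✓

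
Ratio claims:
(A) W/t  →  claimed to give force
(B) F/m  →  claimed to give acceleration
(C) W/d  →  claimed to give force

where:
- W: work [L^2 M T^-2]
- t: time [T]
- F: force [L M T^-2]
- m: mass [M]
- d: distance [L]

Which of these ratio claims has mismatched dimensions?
(A) W/t does not give force

(A) W/t: [L^2 M T^-3] ≠ force [L M T^-2] ✗
(B) F/m: [L T^-2] = acceleration [L T^-2] ✓
(C) W/d: [L M T^-2] = force [L M T^-2] ✓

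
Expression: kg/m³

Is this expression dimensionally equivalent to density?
Yes

The expression kg/m³ has dimensions [L^-3 M], which is exactly density [L^-3 M].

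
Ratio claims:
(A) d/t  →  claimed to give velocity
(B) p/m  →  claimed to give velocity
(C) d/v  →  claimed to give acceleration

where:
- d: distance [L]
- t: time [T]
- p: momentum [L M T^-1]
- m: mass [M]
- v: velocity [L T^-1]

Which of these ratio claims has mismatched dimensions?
(C) d/v does not give acceleration

(A) d/t: [L T^-1] = velocity [L T^-1] ✓
(B) p/m: [L T^-1] = velocity [L T^-1] ✓
(C) d/v: [T] ≠ acceleration [L T^-2] ✗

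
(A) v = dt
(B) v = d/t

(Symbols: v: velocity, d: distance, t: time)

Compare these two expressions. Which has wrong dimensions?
(A)

(A) v = dt: LHS [L T^-1], RHS [L T] ✗
(B) v = d/t: LHS [L T^-1], RHS [L T^-1] ✓

Expression (A) v = dt is dimensionally incorrect.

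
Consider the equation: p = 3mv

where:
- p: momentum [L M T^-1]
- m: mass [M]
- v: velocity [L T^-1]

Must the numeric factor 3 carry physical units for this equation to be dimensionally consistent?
No

p has dimensions [L M T^-1] and mv already has dimensions [L M T^-1], so the equation balances without 3 contributing any dimensions. 3 is a pure (dimensionless) number; changing or removing it would not affect dimensional consistency.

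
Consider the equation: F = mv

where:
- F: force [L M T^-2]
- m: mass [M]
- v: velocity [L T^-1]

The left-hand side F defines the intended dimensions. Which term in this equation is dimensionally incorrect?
The right-hand side term mv

F has dimensions [L M T^-2], but mv has dimensions [L M T^-1], so the term mv is dimensionally wrong for F.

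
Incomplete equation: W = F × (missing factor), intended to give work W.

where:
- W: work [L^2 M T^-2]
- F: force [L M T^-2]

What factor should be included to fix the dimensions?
d (distance), dimensions [L]

W has dimensions [L^2 M T^-2] and F has dimensions [L M T^-2].
The missing factor must have dimensions [L^2 M T^-2] / [L M T^-2] = [L], i.e. distance (d).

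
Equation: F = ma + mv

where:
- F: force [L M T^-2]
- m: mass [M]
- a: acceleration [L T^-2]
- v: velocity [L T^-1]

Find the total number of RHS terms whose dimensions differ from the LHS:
1

LHS F: [L M T^-2]
- ma: [L M T^-2] ✓
- mv: [L M T^-1] ✗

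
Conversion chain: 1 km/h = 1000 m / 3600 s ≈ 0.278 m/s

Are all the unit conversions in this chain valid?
The chain is correct (no errors).

Correct: 1 km = 1000 m, 1 h = 3600 s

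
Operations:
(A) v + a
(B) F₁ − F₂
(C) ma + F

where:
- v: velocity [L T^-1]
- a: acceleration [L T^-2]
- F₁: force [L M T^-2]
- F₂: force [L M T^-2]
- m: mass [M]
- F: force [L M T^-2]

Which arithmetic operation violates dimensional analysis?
(A) v + a

(A) v + a: v [L T^-1] and a [L T^-2] — different dimensions cannot be added/subtracted ✗
(B) F₁ − F₂: F₁ [L M T^-2] and F₂ [L M T^-2] — same dimensions ✓
(C) ma + F: ma [L M T^-2] and F [L M T^-2] — same dimensions ✓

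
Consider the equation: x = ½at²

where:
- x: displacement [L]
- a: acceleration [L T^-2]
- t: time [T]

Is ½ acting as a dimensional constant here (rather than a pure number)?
No

x has dimensions [L] and at² already has dimensions [L], so the equation balances without ½ contributing any dimensions. ½ is a pure (dimensionless) number; changing or removing it would not affect dimensional consistency.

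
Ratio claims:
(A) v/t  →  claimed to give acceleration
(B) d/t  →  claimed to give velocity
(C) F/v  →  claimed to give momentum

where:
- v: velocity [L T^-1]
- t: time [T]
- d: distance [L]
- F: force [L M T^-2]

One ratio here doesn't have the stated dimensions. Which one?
(C) F/v does not give momentum

(A) v/t: [L T^-2] = acceleration [L T^-2] ✓
(B) d/t: [L T^-1] = velocity [L T^-1] ✓
(C) F/v: [M T^-1] ≠ momentum [L M T^-1] ✗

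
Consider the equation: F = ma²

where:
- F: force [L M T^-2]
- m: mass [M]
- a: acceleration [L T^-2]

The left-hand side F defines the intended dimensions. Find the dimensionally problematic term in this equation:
The right-hand side term ma²

F has dimensions [L M T^-2], but ma² has dimensions [L^2 M T^-4], so the term ma² is dimensionally wrong for F.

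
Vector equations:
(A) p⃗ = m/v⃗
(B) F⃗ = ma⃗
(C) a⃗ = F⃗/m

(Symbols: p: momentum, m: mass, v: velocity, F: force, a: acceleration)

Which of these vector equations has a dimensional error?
(A) p⃗ = m/v⃗

(A) p⃗ = m/v⃗: LHS [L M T^-1], RHS [L^-1 M T] ✗ — momentum is mass times velocity; should be mv⃗ (and division by a vector is undefined)
(B) F⃗ = ma⃗: LHS [L M T^-2], RHS [L M T^-2] ✓ — Force and acceleration are vectors, mass is a scalar
(C) a⃗ = F⃗/m: LHS [L T^-2], RHS [L T^-2] ✓ — force (vector) divided by mass (scalar)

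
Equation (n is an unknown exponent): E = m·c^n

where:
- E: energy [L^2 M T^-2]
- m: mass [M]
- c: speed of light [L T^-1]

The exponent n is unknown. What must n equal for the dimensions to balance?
n = 2

E has dimensions [L^2 M T^-2]; c has dimensions [L T^-1].
The rest of the RHS has dimensions [M], so c^n must supply [L^2 T^-2].
With n = 2: m·c^2 has dimensions [L^2 M T^-2], matching the LHS ✓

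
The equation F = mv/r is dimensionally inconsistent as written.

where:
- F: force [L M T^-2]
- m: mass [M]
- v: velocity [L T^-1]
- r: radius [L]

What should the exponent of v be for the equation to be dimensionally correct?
The exponent of v should be 2: F = mv^2/r

The LHS F has dimensions [L M T^-2]; v has dimensions [L T^-1].
As written, the RHS mv/r (exponent 1 on v) has dimensions [M T^-1], which does not match.
With exponent 2, the RHS mv^2/r has dimensions [L M T^-2], matching the LHS.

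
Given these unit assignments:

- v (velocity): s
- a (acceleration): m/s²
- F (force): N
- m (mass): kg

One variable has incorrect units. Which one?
v

The variable v (velocity) should have units m/s, not s.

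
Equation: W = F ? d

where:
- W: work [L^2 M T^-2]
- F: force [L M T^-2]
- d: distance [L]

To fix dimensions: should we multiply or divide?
multiplication (×): W = F × d

W [L^2 M T^-2]; F [L M T^-2]; d [L].
F × d → [L^2 M T^-2] ✓
F ÷ d → [M T^-2] ✗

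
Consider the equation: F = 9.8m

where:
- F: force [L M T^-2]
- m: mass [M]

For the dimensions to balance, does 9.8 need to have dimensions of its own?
Yes

F has dimensions [L M T^-2], while m alone has dimensions [M]. For the equation to balance, the factor 9.8 must carry dimensions [L T^-2] — it is a dimensional constant (a numerical value of a physical quantity with its units suppressed), not a pure number.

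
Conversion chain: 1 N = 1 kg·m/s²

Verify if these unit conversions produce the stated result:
The chain is correct (no errors).

Correct: Newton is defined as kg·m/s²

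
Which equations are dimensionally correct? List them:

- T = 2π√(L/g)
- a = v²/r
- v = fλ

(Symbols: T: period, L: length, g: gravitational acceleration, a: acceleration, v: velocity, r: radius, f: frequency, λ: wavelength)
Dimensionally correct: T = 2π√(L/g), a = v²/r, v = fλ
Dimensionally incorrect: none
Ordered (correct first, then incorrect): T = 2π√(L/g), a = v²/r, v = fλ

- T = 2π√(L/g): LHS [T], RHS [T] → correct ✓
- a = v²/r: LHS [L T^-2], RHS [L T^-2] → correct ✓
- v = fλ: LHS [L T^-1], RHS [L T^-1] → correct ✓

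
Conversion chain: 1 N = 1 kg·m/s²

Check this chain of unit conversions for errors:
The chain is correct (no errors).

Correct: Newton is defined as kg·m/s²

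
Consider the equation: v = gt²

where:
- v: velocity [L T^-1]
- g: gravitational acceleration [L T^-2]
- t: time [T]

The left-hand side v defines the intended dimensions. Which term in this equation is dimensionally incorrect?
The right-hand side term gt²

v has dimensions [L T^-1], but gt² has dimensions [L], so the term gt² is dimensionally wrong for v.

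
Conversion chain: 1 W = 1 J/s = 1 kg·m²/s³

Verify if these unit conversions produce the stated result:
The chain is correct (no errors).

Correct: Watt is Joule per second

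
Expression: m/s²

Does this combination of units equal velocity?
No

The expression m/s² has dimensions [L T^-2], but velocity has dimensions [L T^-1].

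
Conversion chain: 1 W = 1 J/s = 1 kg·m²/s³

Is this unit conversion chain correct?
The chain is correct (no errors).

Correct: Watt is Joule per second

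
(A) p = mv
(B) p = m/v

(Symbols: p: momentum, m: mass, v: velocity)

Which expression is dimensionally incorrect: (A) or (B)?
(B)

(A) p = mv: LHS [L M T^-1], RHS [L M T^-1] ✓
(B) p = m/v: LHS [L M T^-1], RHS [L^-1 M T] ✗

Expression (B) p = m/v is dimensionally incorrect.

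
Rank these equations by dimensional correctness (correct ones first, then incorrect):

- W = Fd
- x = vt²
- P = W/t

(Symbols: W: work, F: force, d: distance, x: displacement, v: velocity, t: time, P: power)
Dimensionally correct: W = Fd, P = W/t
Dimensionally incorrect: x = vt²
Ordered (correct first, then incorrect): W = Fd, P = W/t, x = vt²

- W = Fd: LHS [L^2 M T^-2], RHS [L^2 M T^-2] → correct ✓
- x = vt²: LHS [L], RHS [L T] → incorrect ✗
- P = W/t: LHS [L^2 M T^-3], RHS [L^2 M T^-3] → correct ✓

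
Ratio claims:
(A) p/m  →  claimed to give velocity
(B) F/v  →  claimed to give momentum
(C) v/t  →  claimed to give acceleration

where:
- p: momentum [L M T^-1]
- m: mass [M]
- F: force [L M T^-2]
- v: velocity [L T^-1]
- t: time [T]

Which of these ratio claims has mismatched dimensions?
(B) F/v does not give momentum

(A) p/m: [L T^-1] = velocity [L T^-1] ✓
(B) F/v: [M T^-1] ≠ momentum [L M T^-1] ✗
(C) v/t: [L T^-2] = acceleration [L T^-2] ✓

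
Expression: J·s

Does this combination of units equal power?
No

The expression J·s has dimensions [L^2 M T^-1], but power has dimensions [L^2 M T^-3].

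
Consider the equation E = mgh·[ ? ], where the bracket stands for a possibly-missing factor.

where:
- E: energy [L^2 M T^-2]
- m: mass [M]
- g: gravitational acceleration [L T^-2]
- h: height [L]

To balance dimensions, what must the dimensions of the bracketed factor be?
Nothing is missing — the bracketed factor must be dimensionless.

E has dimensions [L^2 M T^-2] and mgh already has dimensions [L^2 M T^-2], so E = mgh is dimensionally complete.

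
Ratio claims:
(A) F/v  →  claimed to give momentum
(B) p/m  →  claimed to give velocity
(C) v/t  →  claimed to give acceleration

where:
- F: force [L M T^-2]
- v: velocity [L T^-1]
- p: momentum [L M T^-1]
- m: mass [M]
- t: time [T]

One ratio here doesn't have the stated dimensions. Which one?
(A) F/v does not give momentum

(A) F/v: [M T^-1] ≠ momentum [L M T^-1] ✗
(B) p/m: [L T^-1] = velocity [L T^-1] ✓
(C) v/t: [L T^-2] = acceleration [L T^-2] ✓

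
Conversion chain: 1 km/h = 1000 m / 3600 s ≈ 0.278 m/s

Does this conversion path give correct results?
The chain is correct (no errors).

Correct: 1 km = 1000 m, 1 h = 3600 s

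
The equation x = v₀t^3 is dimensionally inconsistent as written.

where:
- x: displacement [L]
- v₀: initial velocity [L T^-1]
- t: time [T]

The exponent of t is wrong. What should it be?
The exponent of t should be 1: x = v₀t

The LHS x has dimensions [L]; t has dimensions [T].
As written, the RHS v₀t^3 (exponent 3 on t) has dimensions [L T^2], which does not match.
With exponent 1, the RHS v₀t has dimensions [L], matching the LHS.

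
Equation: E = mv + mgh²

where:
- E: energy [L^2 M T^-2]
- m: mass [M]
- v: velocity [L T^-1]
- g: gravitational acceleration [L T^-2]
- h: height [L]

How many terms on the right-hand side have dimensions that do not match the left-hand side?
2

LHS E: [L^2 M T^-2]
- mv: [L M T^-1] ✗
- mgh²: [L^3 M T^-2] ✗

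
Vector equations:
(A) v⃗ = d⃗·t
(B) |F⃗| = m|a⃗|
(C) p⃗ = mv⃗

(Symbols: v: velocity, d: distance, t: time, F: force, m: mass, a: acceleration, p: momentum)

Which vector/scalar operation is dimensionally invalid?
(A) v⃗ = d⃗·t

(A) v⃗ = d⃗·t: LHS [L T^-1], RHS [L T] ✗ — velocity is displacement per time; should be d⃗/t
(B) |F⃗| = m|a⃗|: LHS [L M T^-2], RHS [L M T^-2] ✓ — magnitudes of vectors are scalars
(C) p⃗ = mv⃗: LHS [L M T^-1], RHS [L M T^-1] ✓ — mass (scalar) times velocity (vector)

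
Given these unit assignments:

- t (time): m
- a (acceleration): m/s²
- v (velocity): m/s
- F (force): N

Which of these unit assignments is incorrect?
t

The variable t (time) should have units s, not m.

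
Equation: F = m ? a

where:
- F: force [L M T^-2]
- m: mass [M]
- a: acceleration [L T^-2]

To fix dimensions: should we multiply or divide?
multiplication (×): F = m × a

F [L M T^-2]; m [M]; a [L T^-2].
m × a → [L M T^-2] ✓
m ÷ a → [L^-1 M T^2] ✗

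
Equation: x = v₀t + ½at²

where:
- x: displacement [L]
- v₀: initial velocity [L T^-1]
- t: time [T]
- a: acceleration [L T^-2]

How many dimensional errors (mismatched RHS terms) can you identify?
0

LHS x: [L]
- v₀t: [L] ✓
- ½at²: [L] ✓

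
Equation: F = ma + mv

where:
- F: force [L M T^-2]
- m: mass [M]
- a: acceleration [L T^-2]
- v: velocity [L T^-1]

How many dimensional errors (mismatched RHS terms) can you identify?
1

LHS F: [L M T^-2]
- ma: [L M T^-2] ✓
- mv: [L M T^-1] ✗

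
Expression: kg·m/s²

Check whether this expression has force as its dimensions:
Yes

The expression kg·m/s² has dimensions [L M T^-2], which is exactly force [L M T^-2].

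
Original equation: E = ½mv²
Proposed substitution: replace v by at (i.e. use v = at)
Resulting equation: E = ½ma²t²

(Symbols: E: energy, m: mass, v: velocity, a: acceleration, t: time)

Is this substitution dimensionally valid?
Yes

[v] = [L T^-1] and [at] = [L T^-1]. These match, so the substitution replaces a quantity by one of the same dimensions and the result E = ½ma²t² has LHS [L^2 M T^-2] vs RHS [L^2 M T^-2] — still consistent.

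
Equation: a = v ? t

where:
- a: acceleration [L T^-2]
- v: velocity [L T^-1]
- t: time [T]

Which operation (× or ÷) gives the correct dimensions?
division (÷): a = v ÷ t

a [L T^-2]; v [L T^-1]; t [T].
v × t → [L] ✗
v ÷ t → [L T^-2] ✓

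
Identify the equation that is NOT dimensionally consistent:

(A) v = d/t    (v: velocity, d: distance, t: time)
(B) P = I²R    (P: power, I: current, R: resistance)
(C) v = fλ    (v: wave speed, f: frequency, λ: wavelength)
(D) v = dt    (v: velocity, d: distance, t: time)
(D) v = dt

The equation (D) v = dt is dimensionally incorrect.

LHS (v): [L T^-1]
RHS (dt): [L T] ✗

The dimensions do not match. The other three equations balance.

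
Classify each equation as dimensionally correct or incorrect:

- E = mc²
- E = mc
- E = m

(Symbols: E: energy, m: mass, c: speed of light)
Dimensionally correct: E = mc²
Dimensionally incorrect: E = mc, E = m
Ordered (correct first, then incorrect): E = mc², E = mc, E = m

- E = mc²: LHS [L^2 M T^-2], RHS [L^2 M T^-2] → correct ✓
- E = mc: LHS [L^2 M T^-2], RHS [L M T^-1] → incorrect ✗
- E = m: LHS [L^2 M T^-2], RHS [M] → incorrect ✗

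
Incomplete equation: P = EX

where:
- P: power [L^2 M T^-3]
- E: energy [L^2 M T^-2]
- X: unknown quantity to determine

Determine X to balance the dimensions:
X = f (inverse time / frequency (1/t)), dimensions [T^-1]

P has dimensions [L^2 M T^-3]; the rest of the RHS (E) has dimensions [L^2 M T^-2].
So X must have dimensions [T^-1] — X = f (inverse time / frequency (1/t)).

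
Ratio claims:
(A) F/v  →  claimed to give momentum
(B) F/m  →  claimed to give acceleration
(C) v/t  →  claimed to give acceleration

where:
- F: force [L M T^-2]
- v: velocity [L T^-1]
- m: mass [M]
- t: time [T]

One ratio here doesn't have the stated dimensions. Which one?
(A) F/v does not give momentum

(A) F/v: [M T^-1] ≠ momentum [L M T^-1] ✗
(B) F/m: [L T^-2] = acceleration [L T^-2] ✓
(C) v/t: [L T^-2] = acceleration [L T^-2] ✓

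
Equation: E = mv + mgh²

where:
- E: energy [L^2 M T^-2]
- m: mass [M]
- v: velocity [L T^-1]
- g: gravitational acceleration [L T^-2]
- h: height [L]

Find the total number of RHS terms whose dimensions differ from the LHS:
2

LHS E: [L^2 M T^-2]
- mv: [L M T^-1] ✗
- mgh²: [L^3 M T^-2] ✗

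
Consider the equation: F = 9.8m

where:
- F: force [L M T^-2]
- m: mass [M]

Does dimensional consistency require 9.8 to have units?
Yes

F has dimensions [L M T^-2], while m alone has dimensions [M]. For the equation to balance, the factor 9.8 must carry dimensions [L T^-2] — it is a dimensional constant (a numerical value of a physical quantity with its units suppressed), not a pure number.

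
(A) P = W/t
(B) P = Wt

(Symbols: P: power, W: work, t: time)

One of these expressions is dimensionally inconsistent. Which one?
(B)

(A) P = W/t: LHS [L^2 M T^-3], RHS [L^2 M T^-3] ✓
(B) P = Wt: LHS [L^2 M T^-3], RHS [L^2 M T^-1] ✗

Expression (B) P = Wt is dimensionally incorrect.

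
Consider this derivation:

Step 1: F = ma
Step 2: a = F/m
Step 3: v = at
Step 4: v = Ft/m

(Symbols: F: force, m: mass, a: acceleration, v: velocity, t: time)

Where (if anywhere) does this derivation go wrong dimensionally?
No step introduces an error — all steps are dimensionally consistent.

Step 1: F = ma → LHS [L M T^-2], RHS [L M T^-2] ✓
Step 2: a = F/m → LHS [L T^-2], RHS [L T^-2] ✓
Step 3: v = at → LHS [L T^-1], RHS [L T^-1] ✓
Step 4: v = Ft/m → LHS [L T^-1], RHS [L T^-1] ✓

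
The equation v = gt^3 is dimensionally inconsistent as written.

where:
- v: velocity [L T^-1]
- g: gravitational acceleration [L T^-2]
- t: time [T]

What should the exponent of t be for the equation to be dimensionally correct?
The exponent of t should be 1: v = gt

The LHS v has dimensions [L T^-1]; t has dimensions [T].
As written, the RHS gt^3 (exponent 3 on t) has dimensions [L T], which does not match.
With exponent 1, the RHS gt has dimensions [L T^-1], matching the LHS.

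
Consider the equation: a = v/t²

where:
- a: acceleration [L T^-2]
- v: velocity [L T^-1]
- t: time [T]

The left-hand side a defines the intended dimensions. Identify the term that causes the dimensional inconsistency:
The right-hand side term v/t²

a has dimensions [L T^-2], but v/t² has dimensions [L T^-3], so the term v/t² is dimensionally wrong for a.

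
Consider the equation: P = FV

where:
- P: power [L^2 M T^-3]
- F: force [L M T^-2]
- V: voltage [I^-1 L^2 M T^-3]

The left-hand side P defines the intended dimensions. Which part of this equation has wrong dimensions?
The right-hand side term FV

P has dimensions [L^2 M T^-3], but FV has dimensions [I^-1 L^3 M^2 T^-5], so the term FV is dimensionally wrong for P.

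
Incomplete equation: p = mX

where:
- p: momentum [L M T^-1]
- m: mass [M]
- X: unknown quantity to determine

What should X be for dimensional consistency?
X = v (velocity), dimensions [L T^-1]

p has dimensions [L M T^-1]; the rest of the RHS (m) has dimensions [M].
So X must have dimensions [L T^-1] — X = v (velocity).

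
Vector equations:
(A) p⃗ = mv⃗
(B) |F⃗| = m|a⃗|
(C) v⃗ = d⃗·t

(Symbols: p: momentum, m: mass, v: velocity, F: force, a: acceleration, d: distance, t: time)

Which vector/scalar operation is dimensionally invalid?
(C) v⃗ = d⃗·t

(A) p⃗ = mv⃗: LHS [L M T^-1], RHS [L M T^-1] ✓ — mass (scalar) times velocity (vector)
(B) |F⃗| = m|a⃗|: LHS [L M T^-2], RHS [L M T^-2] ✓ — magnitudes of vectors are scalars
(C) v⃗ = d⃗·t: LHS [L T^-1], RHS [L T] ✗ — velocity is displacement per time; should be d⃗/t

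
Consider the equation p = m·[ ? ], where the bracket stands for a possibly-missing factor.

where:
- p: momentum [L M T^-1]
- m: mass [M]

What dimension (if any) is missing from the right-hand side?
[L T^-1] — velocity (e.g. v)

p has dimensions [L M T^-1]; m has dimensions [M].
The bracketed factor must supply [L M T^-1] / [M] = [L T^-1].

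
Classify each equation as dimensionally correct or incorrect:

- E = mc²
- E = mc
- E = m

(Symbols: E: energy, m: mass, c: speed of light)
Dimensionally correct: E = mc²
Dimensionally incorrect: E = mc, E = m
Ordered (correct first, then incorrect): E = mc², E = mc, E = m

- E = mc²: LHS [L^2 M T^-2], RHS [L^2 M T^-2] → correct ✓
- E = mc: LHS [L^2 M T^-2], RHS [L M T^-1] → incorrect ✗
- E = m: LHS [L^2 M T^-2], RHS [M] → incorrect ✗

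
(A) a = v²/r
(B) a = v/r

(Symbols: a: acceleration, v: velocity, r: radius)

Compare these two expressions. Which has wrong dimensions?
(B)

(A) a = v²/r: LHS [L T^-2], RHS [L T^-2] ✓
(B) a = v/r: LHS [L T^-2], RHS [T^-1] ✗

Expression (B) a = v/r is dimensionally incorrect.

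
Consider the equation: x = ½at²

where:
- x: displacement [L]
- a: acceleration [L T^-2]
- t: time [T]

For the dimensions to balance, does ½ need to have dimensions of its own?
No

x has dimensions [L] and at² already has dimensions [L], so the equation balances without ½ contributing any dimensions. ½ is a pure (dimensionless) number; changing or removing it would not affect dimensional consistency.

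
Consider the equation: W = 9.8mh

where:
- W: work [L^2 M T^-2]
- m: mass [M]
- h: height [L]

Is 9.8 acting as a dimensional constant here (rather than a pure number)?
Yes

W has dimensions [L^2 M T^-2], while mh alone has dimensions [L M]. For the equation to balance, the factor 9.8 must carry dimensions [L T^-2] — it is a dimensional constant (a numerical value of a physical quantity with its units suppressed), not a pure number.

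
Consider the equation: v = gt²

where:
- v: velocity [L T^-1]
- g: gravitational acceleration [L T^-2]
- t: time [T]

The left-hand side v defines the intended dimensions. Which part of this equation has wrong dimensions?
The right-hand side term gt²

v has dimensions [L T^-1], but gt² has dimensions [L], so the term gt² is dimensionally wrong for v.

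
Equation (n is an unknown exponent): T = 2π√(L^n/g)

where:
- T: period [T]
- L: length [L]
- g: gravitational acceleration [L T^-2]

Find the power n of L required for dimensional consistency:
n = 1

T has dimensions [T]; L has dimensions [L].
With n = 1: 2π√(L^1/g) has dimensions [T], matching the LHS ✓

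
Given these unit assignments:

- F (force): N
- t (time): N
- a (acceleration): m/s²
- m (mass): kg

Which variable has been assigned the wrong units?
t

The variable t (time) should have units s, not N.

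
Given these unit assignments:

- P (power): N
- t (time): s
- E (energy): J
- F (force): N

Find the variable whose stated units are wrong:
P

The variable P (power) should have units W, not N.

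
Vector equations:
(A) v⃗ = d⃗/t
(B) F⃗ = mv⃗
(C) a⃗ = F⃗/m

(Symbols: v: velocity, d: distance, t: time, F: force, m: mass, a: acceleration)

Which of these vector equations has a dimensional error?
(B) F⃗ = mv⃗

(A) v⃗ = d⃗/t: LHS [L T^-1], RHS [L T^-1] ✓ — displacement (vector) divided by time (scalar)
(B) F⃗ = mv⃗: LHS [L M T^-2], RHS [L M T^-1] ✗ — mass times velocity is momentum, not force; should be ma⃗
(C) a⃗ = F⃗/m: LHS [L T^-2], RHS [L T^-2] ✓ — force (vector) divided by mass (scalar)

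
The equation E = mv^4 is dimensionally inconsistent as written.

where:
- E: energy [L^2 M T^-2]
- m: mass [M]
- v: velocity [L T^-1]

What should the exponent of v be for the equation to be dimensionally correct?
The exponent of v should be 2: E = mv^2

The LHS E has dimensions [L^2 M T^-2]; v has dimensions [L T^-1].
As written, the RHS mv^4 (exponent 4 on v) has dimensions [L^4 M T^-4], which does not match.
With exponent 2, the RHS mv^2 has dimensions [L^2 M T^-2], matching the LHS.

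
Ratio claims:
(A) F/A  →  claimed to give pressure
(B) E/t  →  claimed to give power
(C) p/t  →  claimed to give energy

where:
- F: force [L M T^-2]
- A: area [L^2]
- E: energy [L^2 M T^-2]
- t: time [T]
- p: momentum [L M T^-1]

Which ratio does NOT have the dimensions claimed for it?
(C) p/t does not give energy

(A) F/A: [L^-1 M T^-2] = pressure [L^-1 M T^-2] ✓
(B) E/t: [L^2 M T^-3] = power [L^2 M T^-3] ✓
(C) p/t: [L M T^-2] ≠ energy [L^2 M T^-2] ✗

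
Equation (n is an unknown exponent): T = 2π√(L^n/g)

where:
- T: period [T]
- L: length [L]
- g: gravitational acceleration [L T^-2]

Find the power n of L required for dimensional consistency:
n = 1

T has dimensions [T]; L has dimensions [L].
With n = 1: 2π√(L^1/g) has dimensions [T], matching the LHS ✓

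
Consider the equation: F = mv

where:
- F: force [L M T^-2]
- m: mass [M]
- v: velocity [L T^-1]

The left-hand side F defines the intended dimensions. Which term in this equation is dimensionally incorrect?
The right-hand side term mv

F has dimensions [L M T^-2], but mv has dimensions [L M T^-1], so the term mv is dimensionally wrong for F.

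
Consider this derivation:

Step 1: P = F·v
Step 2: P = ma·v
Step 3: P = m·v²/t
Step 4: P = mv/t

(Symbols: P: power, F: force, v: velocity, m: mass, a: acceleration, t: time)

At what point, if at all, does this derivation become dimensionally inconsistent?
Step 4

Step 1: P = F·v → LHS [L^2 M T^-3], RHS [L^2 M T^-3] ✓
Step 2: P = ma·v → LHS [L^2 M T^-3], RHS [L^2 M T^-3] ✓
Step 3: P = m·v²/t → LHS [L^2 M T^-3], RHS [L^2 M T^-3] ✓
Step 4: P = mv/t → LHS [L^2 M T^-3], RHS [L M T^-2] ✗

The first dimensional inconsistency appears in step 4: P = mv/t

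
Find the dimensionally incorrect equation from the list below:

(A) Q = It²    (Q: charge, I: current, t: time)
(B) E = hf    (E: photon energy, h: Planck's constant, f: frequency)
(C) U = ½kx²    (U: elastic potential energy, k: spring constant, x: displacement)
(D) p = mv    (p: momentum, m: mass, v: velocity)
(A) Q = It²

The equation (A) Q = It² is dimensionally incorrect.

LHS (Q): [I T]
RHS (It²): [I T^2] ✗

The dimensions do not match. The other three equations balance.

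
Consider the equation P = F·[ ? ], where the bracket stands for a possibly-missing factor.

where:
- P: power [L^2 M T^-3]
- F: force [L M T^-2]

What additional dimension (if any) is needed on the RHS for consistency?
[L T^-1] — velocity (e.g. v)

P has dimensions [L^2 M T^-3]; F has dimensions [L M T^-2].
The bracketed factor must supply [L^2 M T^-3] / [L M T^-2] = [L T^-1].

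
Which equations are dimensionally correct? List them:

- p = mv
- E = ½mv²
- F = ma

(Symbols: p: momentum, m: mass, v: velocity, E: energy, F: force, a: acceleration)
Dimensionally correct: p = mv, E = ½mv², F = ma
Dimensionally incorrect: none
Ordered (correct first, then incorrect): p = mv, E = ½mv², F = ma

- p = mv: LHS [L M T^-1], RHS [L M T^-1] → correct ✓
- E = ½mv²: LHS [L^2 M T^-2], RHS [L^2 M T^-2] → correct ✓
- F = ma: LHS [L M T^-2], RHS [L M T^-2] → correct ✓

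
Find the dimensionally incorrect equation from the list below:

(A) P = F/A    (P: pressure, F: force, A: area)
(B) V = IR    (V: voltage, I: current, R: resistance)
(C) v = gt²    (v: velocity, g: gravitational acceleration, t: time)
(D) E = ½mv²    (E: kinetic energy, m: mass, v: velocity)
(C) v = gt²

The equation (C) v = gt² is dimensionally incorrect.

LHS (v): [L T^-1]
RHS (gt²): [L] ✗

The dimensions do not match. The other three equations balance.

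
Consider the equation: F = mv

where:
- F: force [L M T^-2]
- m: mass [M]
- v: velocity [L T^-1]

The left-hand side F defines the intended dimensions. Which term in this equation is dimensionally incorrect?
The right-hand side term mv

F has dimensions [L M T^-2], but mv has dimensions [L M T^-1], so the term mv is dimensionally wrong for F.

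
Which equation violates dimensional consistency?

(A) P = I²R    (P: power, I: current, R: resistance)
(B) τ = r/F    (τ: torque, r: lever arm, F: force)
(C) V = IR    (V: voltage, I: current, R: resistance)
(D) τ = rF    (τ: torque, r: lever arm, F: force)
(B) τ = r/F

The equation (B) τ = r/F is dimensionally incorrect.

LHS (τ): [L^2 M T^-2]
RHS (r/F): [M^-1 T^2] ✗

The dimensions do not match. The other three equations balance.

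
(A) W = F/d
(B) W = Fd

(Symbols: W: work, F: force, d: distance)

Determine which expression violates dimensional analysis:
(A)

(A) W = F/d: LHS [L^2 M T^-2], RHS [M T^-2] ✗
(B) W = Fd: LHS [L^2 M T^-2], RHS [L^2 M T^-2] ✓

Expression (A) W = F/d is dimensionally incorrect.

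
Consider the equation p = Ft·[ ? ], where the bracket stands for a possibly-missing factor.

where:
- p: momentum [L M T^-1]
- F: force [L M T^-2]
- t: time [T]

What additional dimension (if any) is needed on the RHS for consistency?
Nothing is missing — the bracketed factor must be dimensionless.

p has dimensions [L M T^-1] and Ft already has dimensions [L M T^-1], so p = Ft is dimensionally complete.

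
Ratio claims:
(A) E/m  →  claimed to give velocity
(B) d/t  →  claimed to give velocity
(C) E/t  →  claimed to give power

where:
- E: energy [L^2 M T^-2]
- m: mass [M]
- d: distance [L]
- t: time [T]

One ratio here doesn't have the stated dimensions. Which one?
(A) E/m does not give velocity

(A) E/m: [L^2 T^-2] ≠ velocity [L T^-1] ✗
(B) d/t: [L T^-1] = velocity [L T^-1] ✓
(C) E/t: [L^2 M T^-3] = power [L^2 M T^-3] ✓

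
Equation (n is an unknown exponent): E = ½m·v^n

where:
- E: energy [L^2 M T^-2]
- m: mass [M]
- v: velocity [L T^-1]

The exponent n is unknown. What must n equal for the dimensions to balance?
n = 2

E has dimensions [L^2 M T^-2]; v has dimensions [L T^-1].
The rest of the RHS has dimensions [M], so v^n must supply [L^2 T^-2].
With n = 2: ½m·v^2 has dimensions [L^2 M T^-2], matching the LHS ✓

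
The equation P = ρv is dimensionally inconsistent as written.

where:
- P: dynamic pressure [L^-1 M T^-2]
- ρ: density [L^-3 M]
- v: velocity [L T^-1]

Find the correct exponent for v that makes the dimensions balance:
The exponent of v should be 2: P = ρv^2

The LHS P has dimensions [L^-1 M T^-2]; v has dimensions [L T^-1].
As written, the RHS ρv (exponent 1 on v) has dimensions [L^-2 M T^-1], which does not match.
With exponent 2, the RHS ρv^2 has dimensions [L^-1 M T^-2], matching the LHS.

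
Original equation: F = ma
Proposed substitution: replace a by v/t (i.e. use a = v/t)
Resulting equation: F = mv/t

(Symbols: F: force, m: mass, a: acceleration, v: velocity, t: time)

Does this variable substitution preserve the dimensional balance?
Yes

[a] = [L T^-2] and [v/t] = [L T^-2]. These match, so the substitution replaces a quantity by one of the same dimensions and the result F = mv/t has LHS [L M T^-2] vs RHS [L M T^-2] — still consistent.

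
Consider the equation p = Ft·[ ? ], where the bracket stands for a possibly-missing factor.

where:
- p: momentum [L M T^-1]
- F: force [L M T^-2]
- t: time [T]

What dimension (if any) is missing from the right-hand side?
Nothing is missing — the bracketed factor must be dimensionless.

p has dimensions [L M T^-1] and Ft already has dimensions [L M T^-1], so p = Ft is dimensionally complete.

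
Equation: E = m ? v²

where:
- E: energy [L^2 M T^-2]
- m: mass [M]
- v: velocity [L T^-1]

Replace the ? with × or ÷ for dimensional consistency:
multiplication (×): E = m × v²

E [L^2 M T^-2]; m [M]; v² [L^2 T^-2].
m × v² → [L^2 M T^-2] ✓
m ÷ v² → [L^-2 M T^2] ✗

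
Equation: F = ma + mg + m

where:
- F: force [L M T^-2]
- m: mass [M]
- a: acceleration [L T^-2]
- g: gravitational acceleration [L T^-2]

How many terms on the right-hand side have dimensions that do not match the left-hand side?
1

LHS F: [L M T^-2]
- ma: [L M T^-2] ✓
- mg: [L M T^-2] ✓
- m: [M] ✗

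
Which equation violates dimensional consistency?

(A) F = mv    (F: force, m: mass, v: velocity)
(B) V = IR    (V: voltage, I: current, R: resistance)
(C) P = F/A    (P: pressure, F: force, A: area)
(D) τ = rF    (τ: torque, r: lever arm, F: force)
(A) F = mv

The equation (A) F = mv is dimensionally incorrect.

LHS (F): [L M T^-2]
RHS (mv): [L M T^-1] ✗

The dimensions do not match. The other three equations balance.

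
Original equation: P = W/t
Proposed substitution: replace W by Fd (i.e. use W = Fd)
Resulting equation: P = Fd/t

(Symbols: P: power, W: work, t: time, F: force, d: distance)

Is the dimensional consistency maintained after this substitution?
Yes

[W] = [L^2 M T^-2] and [Fd] = [L^2 M T^-2]. These match, so the substitution replaces a quantity by one of the same dimensions and the result P = Fd/t has LHS [L^2 M T^-3] vs RHS [L^2 M T^-3] — still consistent.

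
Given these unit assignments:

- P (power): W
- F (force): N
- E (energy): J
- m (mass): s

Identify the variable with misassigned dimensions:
m

The variable m (mass) should have units kg, not s.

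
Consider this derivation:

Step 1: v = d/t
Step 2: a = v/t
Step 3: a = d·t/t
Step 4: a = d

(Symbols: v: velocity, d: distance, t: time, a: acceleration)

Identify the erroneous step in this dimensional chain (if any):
Step 3

Step 1: v = d/t → LHS [L T^-1], RHS [L T^-1] ✓
Step 2: a = v/t → LHS [L T^-2], RHS [L T^-2] ✓
Step 3: a = d·t/t → LHS [L T^-2], RHS [L] ✗

The first dimensional inconsistency appears in step 3: a = d·t/t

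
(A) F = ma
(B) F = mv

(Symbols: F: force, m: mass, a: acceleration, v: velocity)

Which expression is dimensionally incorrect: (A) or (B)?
(B)

(A) F = ma: LHS [L M T^-2], RHS [L M T^-2] ✓
(B) F = mv: LHS [L M T^-2], RHS [L M T^-1] ✗

Expression (B) F = mv is dimensionally incorrect.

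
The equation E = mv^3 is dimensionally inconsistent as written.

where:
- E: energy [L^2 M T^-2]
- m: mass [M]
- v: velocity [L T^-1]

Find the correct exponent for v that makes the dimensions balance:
The exponent of v should be 2: E = mv^2

The LHS E has dimensions [L^2 M T^-2]; v has dimensions [L T^-1].
As written, the RHS mv^3 (exponent 3 on v) has dimensions [L^3 M T^-3], which does not match.
With exponent 2, the RHS mv^2 has dimensions [L^2 M T^-2], matching the LHS.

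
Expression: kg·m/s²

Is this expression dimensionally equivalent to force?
Yes

The expression kg·m/s² has dimensions [L M T^-2], which is exactly force [L M T^-2].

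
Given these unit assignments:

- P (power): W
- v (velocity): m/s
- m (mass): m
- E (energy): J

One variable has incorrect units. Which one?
m

The variable m (mass) should have units kg, not m.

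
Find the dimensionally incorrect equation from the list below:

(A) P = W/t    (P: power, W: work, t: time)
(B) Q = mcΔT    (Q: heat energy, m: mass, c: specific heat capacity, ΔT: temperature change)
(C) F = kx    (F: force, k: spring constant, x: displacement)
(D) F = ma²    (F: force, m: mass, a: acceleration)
(D) F = ma²

The equation (D) F = ma² is dimensionally incorrect.

LHS (F): [L M T^-2]
RHS (ma²): [L^2 M T^-4] ✗

The dimensions do not match. The other three equations balance.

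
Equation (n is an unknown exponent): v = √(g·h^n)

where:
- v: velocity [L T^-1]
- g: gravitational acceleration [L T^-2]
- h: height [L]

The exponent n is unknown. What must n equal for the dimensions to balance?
n = 1

v has dimensions [L T^-1]; h has dimensions [L].
With n = 1: √(g·h^1) has dimensions [L T^-1], matching the LHS ✓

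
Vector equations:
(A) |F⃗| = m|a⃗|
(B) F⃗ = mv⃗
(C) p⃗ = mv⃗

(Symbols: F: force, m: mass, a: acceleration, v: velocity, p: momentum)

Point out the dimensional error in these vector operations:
(B) F⃗ = mv⃗

(A) |F⃗| = m|a⃗|: LHS [L M T^-2], RHS [L M T^-2] ✓ — magnitudes of vectors are scalars
(B) F⃗ = mv⃗: LHS [L M T^-2], RHS [L M T^-1] ✗ — mass times velocity is momentum, not force; should be ma⃗
(C) p⃗ = mv⃗: LHS [L M T^-1], RHS [L M T^-1] ✓ — mass (scalar) times velocity (vector)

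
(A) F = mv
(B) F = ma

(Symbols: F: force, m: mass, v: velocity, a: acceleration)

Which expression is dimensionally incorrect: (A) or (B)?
(A)

(A) F = mv: LHS [L M T^-2], RHS [L M T^-1] ✗
(B) F = ma: LHS [L M T^-2], RHS [L M T^-2] ✓

Expression (A) F = mv is dimensionally incorrect.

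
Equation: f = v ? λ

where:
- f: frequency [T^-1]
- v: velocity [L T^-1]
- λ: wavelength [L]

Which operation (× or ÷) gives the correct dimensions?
division (÷): f = v ÷ λ

f [T^-1]; v [L T^-1]; λ [L].
v × λ → [L^2 T^-1] ✗
v ÷ λ → [T^-1] ✓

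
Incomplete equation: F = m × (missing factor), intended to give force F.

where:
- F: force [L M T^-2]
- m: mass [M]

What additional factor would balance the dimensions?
a (acceleration), dimensions [L T^-2]

F has dimensions [L M T^-2] and m has dimensions [M].
The missing factor must have dimensions [L M T^-2] / [M] = [L T^-2], i.e. acceleration (a).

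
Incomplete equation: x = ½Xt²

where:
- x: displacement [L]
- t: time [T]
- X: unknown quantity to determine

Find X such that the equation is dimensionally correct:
X = a (acceleration), dimensions [L T^-2]

x has dimensions [L]; the rest of the RHS (½ t²) has dimensions [T^2].
So X must have dimensions [L T^-2] — X = a (acceleration).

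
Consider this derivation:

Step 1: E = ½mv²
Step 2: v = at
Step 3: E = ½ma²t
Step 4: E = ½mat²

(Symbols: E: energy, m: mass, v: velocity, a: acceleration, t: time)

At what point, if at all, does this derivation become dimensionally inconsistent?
Step 3

Step 1: E = ½mv² → LHS [L^2 M T^-2], RHS [L^2 M T^-2] ✓
Step 2: v = at → LHS [L T^-1], RHS [L T^-1] ✓
Step 3: E = ½ma²t → LHS [L^2 M T^-2], RHS [L^2 M T^-3] ✗

The first dimensional inconsistency appears in step 3: E = ½ma²t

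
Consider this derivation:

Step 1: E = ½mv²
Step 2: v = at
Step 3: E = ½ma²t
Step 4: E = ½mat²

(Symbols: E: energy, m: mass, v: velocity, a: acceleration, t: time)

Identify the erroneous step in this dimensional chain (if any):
Step 3

Step 1: E = ½mv² → LHS [L^2 M T^-2], RHS [L^2 M T^-2] ✓
Step 2: v = at → LHS [L T^-1], RHS [L T^-1] ✓
Step 3: E = ½ma²t → LHS [L^2 M T^-2], RHS [L^2 M T^-3] ✗

The first dimensional inconsistency appears in step 3: E = ½ma²t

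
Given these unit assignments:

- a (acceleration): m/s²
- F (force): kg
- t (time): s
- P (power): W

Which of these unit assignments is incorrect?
F

The variable F (force) should have units N, not kg.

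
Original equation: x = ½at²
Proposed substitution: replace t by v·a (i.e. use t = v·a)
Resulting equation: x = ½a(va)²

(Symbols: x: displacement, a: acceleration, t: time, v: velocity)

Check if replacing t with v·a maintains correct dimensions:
No

[t] = [T] and [v·a] = [L^2 T^-3]. These differ, so the substitution replaces a quantity by one of different dimensions and the result x = ½a(va)² has LHS [L] vs RHS [L^5 T^-8] — inconsistent.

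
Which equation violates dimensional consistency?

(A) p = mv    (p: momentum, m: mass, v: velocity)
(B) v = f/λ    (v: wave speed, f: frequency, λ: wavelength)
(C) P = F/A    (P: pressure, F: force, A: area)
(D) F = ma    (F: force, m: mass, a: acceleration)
(B) v = f/λ

The equation (B) v = f/λ is dimensionally incorrect.

LHS (v): [L T^-1]
RHS (f/λ): [L^-1 T^-1] ✗

The dimensions do not match. The other three equations balance.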